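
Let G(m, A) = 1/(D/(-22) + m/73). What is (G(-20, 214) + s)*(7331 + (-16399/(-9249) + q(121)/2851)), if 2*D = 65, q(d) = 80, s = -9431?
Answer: -10258136389482602306/148325056875 ≈ -6.9160e+7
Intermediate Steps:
D = 65/2 (D = (½)*65 = 65/2 ≈ 32.500)
G(m, A) = 1/(-65/44 + m/73) (G(m, A) = 1/((65/2)/(-22) + m/73) = 1/((65/2)*(-1/22) + m*(1/73)) = 1/(-65/44 + m/73))
(G(-20, 214) + s)*(7331 + (-16399/(-9249) + q(121)/2851)) = (3212/(-4745 + 44*(-20)) - 9431)*(7331 + (-16399/(-9249) + 80/2851)) = (3212/(-4745 - 880) - 9431)*(7331 + (-16399*(-1/9249) + 80*(1/2851))) = (3212/(-5625) - 9431)*(7331 + (16399/9249 + 80/2851)) = (3212*(-1/5625) - 9431)*(7331 + 47493469/26368899) = (-3212/5625 - 9431)*(193357892038/26368899) = -53052587/5625*193357892038/26368899 = -10258136389482602306/148325056875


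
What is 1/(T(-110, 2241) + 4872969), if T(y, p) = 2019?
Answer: 1/4874988 ≈ 2.0513e-7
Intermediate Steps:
1/(T(-110, 2241) + 4872969) = 1/(2019 + 4872969) = 1/4874988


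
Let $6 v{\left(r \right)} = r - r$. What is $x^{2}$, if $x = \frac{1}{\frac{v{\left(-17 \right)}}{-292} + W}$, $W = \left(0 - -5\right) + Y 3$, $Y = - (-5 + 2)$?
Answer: $\frac{1}{196} \approx 0.005102$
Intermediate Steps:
$Y = 3$ ($Y = \left(-1\right) \left(-3\right) = 3$)
$v{\left(r \right)} = 0$ ($v{\left(r \right)} = \frac{r - r}{6} = \frac{1}{6} \cdot 0 = 0$)
$W = 14$ ($W = \left(0 - -5\right) + 3 \cdot 3 = \left(0 + 5\right) + 9 = 5 + 9 = 14$)
$x = \frac{1}{14}$ ($x = \frac{1}{\frac{0}{-292} + 14} = \frac{1}{0 \left(- \frac{1}{292}\right) + 14} = \frac{1}{0 + 14} = \frac{1}{14} \approx 0.071429$)
$x^{2} = \left(\frac{1}{14}\right)^{2} = \frac{1}{196}$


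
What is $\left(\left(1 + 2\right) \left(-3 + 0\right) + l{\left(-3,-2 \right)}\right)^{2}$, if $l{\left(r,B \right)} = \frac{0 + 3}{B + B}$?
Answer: $\frac{1521}{16} \approx 95.063$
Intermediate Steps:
$l{\left(r,B \right)} = \frac{3}{2 B}$
$\left(\left(1 + 2\right) \left(-3 + 0\right) + l{\left(-3,-2 \right)}\right)^{2} = \left(\left(1 + 2\right) \left(-3 + 0\right) + \frac{3}{2 \left(-2\right)}\right)^{2} = \left(3 \left(-3\right) + \frac{3}{2} \left(- \frac{1}{2}\right)\right)^{2} = \left(-9 - \frac{3}{4}\right)^{2} = \left(- \frac{39}{4}\right)^{2} = \frac{1521}{16}$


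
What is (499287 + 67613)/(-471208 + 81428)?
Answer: -28345/19489 ≈ -1.4544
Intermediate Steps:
(499287 + 67613)/(-471208 + 81428) = 566900/(-389780) = 566900*(-1/389780) = -28345/19489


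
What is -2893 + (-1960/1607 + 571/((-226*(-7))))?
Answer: -7356981805/2542274 ≈ -2893.9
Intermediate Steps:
-2893 + (-1960/1607 + 571/((-226*(-7)))) = -2893 + (-1960*1/1607 + 571/1582) = -2893 + (-1960/1607 + 571*(1/1582)) = -2893 + (-1960/1607 + 571/1582) = -2893 - 2183123/2542274 = -7356981805/2542274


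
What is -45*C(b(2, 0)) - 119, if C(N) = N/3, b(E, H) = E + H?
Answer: -149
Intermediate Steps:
C(N) = N/3 (C(N) = N*(⅓) = N/3)
-45*C(b(2, 0)) - 119 = -15*(2 + 0) - 119 = -15*2 - 119 = -45*⅔ - 119 = -30 - 119 = -149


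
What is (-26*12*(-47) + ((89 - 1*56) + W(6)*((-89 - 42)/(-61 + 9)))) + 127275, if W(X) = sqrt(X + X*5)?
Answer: 3691665/26 ≈ 1.4199e+5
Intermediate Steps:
W(X) = sqrt(6)*sqrt(X) (W(X) = sqrt(X + 5*X) = sqrt(6*X) = sqrt(6)*sqrt(X))
(-26*12*(-47) + ((89 - 1*56) + W(6)*((-89 - 42)/(-61 + 9)))) + 127275 = (-26*12*(-47) + ((89 - 1*56) + (sqrt(6)*sqrt(6))*((-89 - 42)/(-61 + 9)))) + 127275 = (-312*(-47) + ((89 - 56) + 6*(-131/(-52)))) + 127275 = (14664 + (33 + 6*(-131*(-1/52)))) + 127275 = (14664 + (33 + 6*(131/52))) + 127275 = (14664 + (33 + 393/26)) + 127275 = (14664 + 1251/26) + 127275 = 382515/26 + 127275 = 3691665/26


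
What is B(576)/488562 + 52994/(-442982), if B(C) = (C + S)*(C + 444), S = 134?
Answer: 24576392481/18035347657 ≈ 1.3627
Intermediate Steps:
B(C) = (134 + C)*(444 + C) (B(C) = (C + 134)*(C + 444) = (134 + C)*(444 + C))
B(576)/488562 + 52994/(-442982) = (59496 + 576**2 + 578*576)/488562 + 52994/(-442982) = (59496 + 331776 + 332928)*(1/488562) + 52994*(-1/442982) = 724200*(1/488562) - 26497/221491 = 120700/81427 - 26497/221491 = 24576392481/18035347657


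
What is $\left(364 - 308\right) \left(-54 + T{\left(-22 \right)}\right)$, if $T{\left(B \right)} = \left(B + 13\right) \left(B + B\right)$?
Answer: $19152$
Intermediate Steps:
$T{\left(B \right)} = 2 B \left(13 + B\right)$ ($T{\left(B \right)} = \left(13 + B\right) 2 B = 2 B \left(13 + B\right)$)
$\left(364 - 308\right) \left(-54 + T{\left(-22 \right)}\right) = \left(364 - 308\right) \left(-54 + 2 \left(-22\right) \left(13 - 22\right)\right) = 56 \left(-54 + 2 \left(-22\right) \left(-9\right)\right) = 56 \left(-54 + 396\right) = 56 \cdot 342 = 19152$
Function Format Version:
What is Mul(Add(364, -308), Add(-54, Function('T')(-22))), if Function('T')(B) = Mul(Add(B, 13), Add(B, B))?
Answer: 19152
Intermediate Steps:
Function('T')(B) = Mul(2, B, Add(13, B)) (Function('T')(B) = Mul(Add(13, B), Mul(2, B)) = Mul(2, B, Add(13, B)))
Mul(Add(364, -308), Add(-54, Function('T')(-22))) = Mul(Add(364, -308), Add(-54, Mul(2, -22, Add(13, -22)))) = Mul(56, Add(-54, Mul(2, -22, -9))) = Mul(56, Add(-54, 396)) = Mul(56, 342) = 19152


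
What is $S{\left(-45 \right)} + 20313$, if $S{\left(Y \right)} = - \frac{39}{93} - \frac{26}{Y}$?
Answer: $\frac{28336856}{1395} \approx 20313.0$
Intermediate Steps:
$S{\left(Y \right)} = - \frac{13}{31} - \frac{26}{Y}$ ($S{\left(Y \right)} = \left(-39\right) \frac{1}{93} - \frac{26}{Y} = - \frac{13}{31} - \frac{26}{Y}$)
$S{\left(-45 \right)} + 20313 = \left(- \frac{13}{31} - \frac{26}{-45}\right) + 20313 = \left(- \frac{13}{31} - - \frac{26}{45}\right) + 20313 = \left(- \frac{13}{31} + \frac{26}{45}\right) + 20313 = \frac{221}{1395} + 20313 = \frac{28336856}{1395}$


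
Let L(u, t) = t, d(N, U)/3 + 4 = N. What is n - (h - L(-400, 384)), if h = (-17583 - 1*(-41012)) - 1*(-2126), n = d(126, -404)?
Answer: -24805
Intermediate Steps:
d(N, U) = -12 + 3*N
n = 366 (n = -12 + 3*126 = -12 + 378 = 366)
h = 25555 (h = (-17583 + 41012) + 2126 = 23429 + 2126 = 25555)
n - (h - L(-400, 384)) = 366 - (25555 - 1*384) = 366 - (25555 - 384) = 366 - 1*25171 = 366 - 25171 = -24805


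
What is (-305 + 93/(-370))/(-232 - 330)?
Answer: 112943/207940 ≈ 0.54315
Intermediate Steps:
(-305 + 93/(-370))/(-232 - 330) = (-305 + 93*(-1/370))/(-562) = (-305 - 93/370)*(-1/562) = -112943/370*(-1/562) = 112943/207940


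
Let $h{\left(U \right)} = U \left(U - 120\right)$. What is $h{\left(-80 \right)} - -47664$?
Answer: $63664$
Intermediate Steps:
$h{\left(U \right)} = U \left(-120 + U\right)$
$h{\left(-80 \right)} - -47664 = - 80 \left(-120 - 80\right) - -47664 = \left(-80\right) \left(-200\right) + 47664 = 16000 + 47664 = 63664$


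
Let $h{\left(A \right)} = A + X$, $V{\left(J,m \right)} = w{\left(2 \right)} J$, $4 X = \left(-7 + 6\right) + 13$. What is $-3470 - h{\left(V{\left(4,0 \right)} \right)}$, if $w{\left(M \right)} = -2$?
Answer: $-3465$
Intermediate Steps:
$X = 3$ ($X = \frac{\left(-7 + 6\right) + 13}{4} = \frac{-1 + 13}{4} = \frac{1}{4} \cdot 12 = 3$)
$V{\left(J,m \right)} = - 2 J$
$h{\left(A \right)} = 3 + A$ ($h{\left(A \right)} = A + 3 = 3 + A$)
$-3470 - h{\left(V{\left(4,0 \right)} \right)} = -3470 - \left(3 - 8\right) = -3470 - -5 = -3470 + 5 = -3465$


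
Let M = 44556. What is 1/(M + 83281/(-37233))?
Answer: 37233/1658870267 ≈ 2.2445e-5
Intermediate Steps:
1/(M + 83281/(-37233)) = 1/(44556 + 83281/(-37233)) = 1/(44556 + 83281*(-1/37233)) = 1/(44556 - 83281/37233) = 1/(1658870267/37233) = 37233/1658870267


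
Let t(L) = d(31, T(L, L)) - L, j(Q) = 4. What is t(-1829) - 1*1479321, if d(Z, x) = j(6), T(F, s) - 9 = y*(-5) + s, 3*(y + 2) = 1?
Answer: -1477488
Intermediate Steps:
y = -5/3 (y = -2 + (⅓)*1 = -2 + ⅓ = -5/3 ≈ -1.6667)
T(F, s) = 52/3 + s (T(F, s) = 9 + (-5/3*(-5) + s) = 9 + (25/3 + s) = 52/3 + s)
d(Z, x) = 4
t(L) = 4 - L
t(-1829) - 1*1479321 = (4 - 1*(-1829)) - 1*1479321 = (4 + 1829) - 1479321 = 1833 - 1479321 = -1477488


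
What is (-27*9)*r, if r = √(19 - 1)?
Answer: -729*√2 ≈ -1031.0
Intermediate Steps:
r = 3*√2 (r = √18 = 3*√2 ≈ 4.2426)
(-27*9)*r = (-27*9)*(3*√2) = -729*√2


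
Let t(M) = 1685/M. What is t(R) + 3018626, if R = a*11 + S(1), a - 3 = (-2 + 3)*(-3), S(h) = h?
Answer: 3020311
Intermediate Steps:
a = 0 (a = 3 + (-2 + 3)*(-3) = 3 + 1*(-3) = 3 - 3 = 0)
R = 1 (R = 0*11 + 1 = 0 + 1 = 1)
t(R) + 3018626 = 1685/1 + 3018626 = 1685*1 + 3018626 = 1685 + 3018626 = 3020311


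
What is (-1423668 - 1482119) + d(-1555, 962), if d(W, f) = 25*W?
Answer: -2944662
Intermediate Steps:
(-1423668 - 1482119) + d(-1555, 962) = (-1423668 - 1482119) + 25*(-1555) = -2905787 - 38875 = -2944662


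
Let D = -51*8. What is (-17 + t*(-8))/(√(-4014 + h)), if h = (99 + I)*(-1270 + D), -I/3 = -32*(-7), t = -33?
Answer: 247*√239370/478740 ≈ 0.25242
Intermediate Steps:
I = -672 (I = -(-96)*(-7) = -3*224 = -672)
D = -408
h = 961494 (h = (99 - 672)*(-1270 - 408) = -573*(-1678) = 961494)
(-17 + t*(-8))/(√(-4014 + h)) = (-17 - 33*(-8))/(√(-4014 + 961494)) = (-17 + 264)/(√957480) = 247/((2*√239370)) = 247*(√239370/478740) = 247*√239370/478740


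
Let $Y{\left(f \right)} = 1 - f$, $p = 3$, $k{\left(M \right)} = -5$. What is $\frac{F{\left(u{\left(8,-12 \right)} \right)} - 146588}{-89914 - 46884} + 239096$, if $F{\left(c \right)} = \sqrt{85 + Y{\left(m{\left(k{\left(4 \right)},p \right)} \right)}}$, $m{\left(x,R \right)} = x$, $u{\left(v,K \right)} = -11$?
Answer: $\frac{16354000598}{68399} - \frac{\sqrt{91}}{136798} \approx 2.391 \cdot 10^{5}$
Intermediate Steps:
$F{\left(c \right)} = \sqrt{91}$ ($F{\left(c \right)} = \sqrt{85 + \left(1 - -5\right)} = \sqrt{85 + \left(1 + 5\right)} = \sqrt{85 + 6} = \sqrt{91}$)
$\frac{F{\left(u{\left(8,-12 \right)} \right)} - 146588}{-89914 - 46884} + 239096 = \frac{\sqrt{91} - 146588}{-89914 - 46884} + 239096 = \frac{-146588 + \sqrt{91}}{-136798} + 239096 = \left(-146588 + \sqrt{91}\right) \left(- \frac{1}{136798}\right) + 239096 = \left(\frac{73294}{68399} - \frac{\sqrt{91}}{136798}\right) + 239096 = \frac{16354000598}{68399} - \frac{\sqrt{91}}{136798}$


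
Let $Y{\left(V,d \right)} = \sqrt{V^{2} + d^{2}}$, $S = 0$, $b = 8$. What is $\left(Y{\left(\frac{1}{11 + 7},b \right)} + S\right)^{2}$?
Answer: $\frac{20737}{324} \approx 64.003$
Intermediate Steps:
$\left(Y{\left(\frac{1}{11 + 7},b \right)} + S\right)^{2} = \left(\sqrt{\left(\frac{1}{11 + 7}\right)^{2} + 8^{2}} + 0\right)^{2} = \left(\sqrt{\left(\frac{1}{18}\right)^{2} + 64} + 0\right)^{2} = \left(\sqrt{\frac{1}{324} + 64} + 0\right)^{2} = \left(\sqrt{\frac{20737}{324}} + 0\right)^{2} = \left(\frac{\sqrt{20737}}{18} + 0\right)^{2} = \left(\frac{\sqrt{20737}}{18}\right)^{2} = \frac{20737}{324}$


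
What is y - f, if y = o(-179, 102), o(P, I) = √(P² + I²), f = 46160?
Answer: -46160 + √42445 ≈ -45954.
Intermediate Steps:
o(P, I) = √(I² + P²)
y = √42445 (y = √(102² + (-179)²) = √(10404 + 32041) = √42445 ≈ 206.02)
y - f = √42445 - 1*46160 = √42445 - 46160 = -46160 + √42445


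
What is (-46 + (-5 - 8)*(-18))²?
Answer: 35344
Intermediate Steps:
(-46 + (-5 - 8)*(-18))² = (-46 - 13*(-18))² = (-46 + 234)² = 188² = 35344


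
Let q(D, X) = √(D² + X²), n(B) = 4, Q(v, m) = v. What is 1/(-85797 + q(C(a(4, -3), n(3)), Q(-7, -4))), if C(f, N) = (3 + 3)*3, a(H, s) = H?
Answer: -85797/7361124836 - √373/7361124836 ≈ -1.1658e-5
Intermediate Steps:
C(f, N) = 18 (C(f, N) = 6*3 = 18)
1/(-85797 + q(C(a(4, -3), n(3)), Q(-7, -4))) = 1/(-85797 + √(18² + (-7)²)) = 1/(-85797 + √(324 + 49)) = 1/(-85797 + √373)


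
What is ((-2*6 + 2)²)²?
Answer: 10000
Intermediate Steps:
((-2*6 + 2)²)² = ((-12 + 2)²)² = ((-10)²)² = 100² = 10000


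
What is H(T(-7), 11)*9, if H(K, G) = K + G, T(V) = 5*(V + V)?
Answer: -531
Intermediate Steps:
T(V) = 10*V (T(V) = 5*(2*V) = 10*V)
H(K, G) = G + K
H(T(-7), 11)*9 = (11 + 10*(-7))*9 = (11 - 70)*9 = -59*9 = -531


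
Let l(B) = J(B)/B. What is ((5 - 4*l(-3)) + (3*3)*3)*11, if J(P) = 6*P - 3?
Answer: 44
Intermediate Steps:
J(P) = -3 + 6*P
l(B) = (-3 + 6*B)/B
((5 - 4*l(-3)) + (3*3)*3)*11 = ((5 - 4*(6 - 3/(-3))) + (3*3)*3)*11 = ((5 - 4*(6 - 3*(-1/3))) + 9*3)*11 = ((5 - 4*(6 + 1)) + 27)*11 = ((5 - 4*7) + 27)*11 = ((5 - 28) + 27)*11 = (-23 + 27)*11 = 4*11 = 44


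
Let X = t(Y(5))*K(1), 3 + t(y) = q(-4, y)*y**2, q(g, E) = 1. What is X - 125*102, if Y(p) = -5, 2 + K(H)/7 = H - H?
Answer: -13058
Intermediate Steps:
K(H) = -14 (K(H) = -14 + 7*(H - H) = -14 + 7*0 = -14 + 0 = -14)
t(y) = -3 + y**2 (t(y) = -3 + 1*y**2 = -3 + y**2)
X = -308 (X = (-3 + (-5)**2)*(-14) = (-3 + 25)*(-14) = 22*(-14) = -308)
X - 125*102 = -308 - 125*102 = -308 - 12750 = -13058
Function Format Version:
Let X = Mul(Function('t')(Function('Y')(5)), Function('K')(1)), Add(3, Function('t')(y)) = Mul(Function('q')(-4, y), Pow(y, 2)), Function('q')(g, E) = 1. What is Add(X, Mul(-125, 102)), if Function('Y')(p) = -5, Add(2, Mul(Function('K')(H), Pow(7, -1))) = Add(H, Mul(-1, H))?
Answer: -13058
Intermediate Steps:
Function('K')(H) = -14 (Function('K')(H) = Add(-14, Mul(7, Add(H, Mul(-1, H)))) = Add(-14, Mul(7, 0)) = Add(-14, 0) = -14)
Function('t')(y) = Add(-3, Pow(y, 2)) (Function('t')(y) = Add(-3, Mul(1, Pow(y, 2))) = Add(-3, Pow(y, 2)))
X = -308 (X = Mul(Add(-3, Pow(-5, 2)), -14) = Mul(Add(-3, 25), -14) = Mul(22, -14) = -308)
Add(X, Mul(-125, 102)) = Add(-308, Mul(-125, 102)) = Add(-308, -12750) = -13058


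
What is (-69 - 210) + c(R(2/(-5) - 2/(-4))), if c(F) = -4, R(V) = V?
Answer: -283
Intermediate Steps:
(-69 - 210) + c(R(2/(-5) - 2/(-4))) = (-69 - 210) - 4 = -279 - 4 = -283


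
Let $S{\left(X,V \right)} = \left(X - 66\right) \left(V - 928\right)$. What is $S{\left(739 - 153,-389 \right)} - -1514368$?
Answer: $829528$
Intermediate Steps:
$S{\left(X,V \right)} = \left(-928 + V\right) \left(-66 + X\right)$ ($S{\left(X,V \right)} = \left(-66 + X\right) \left(-928 + V\right) = \left(-928 + V\right) \left(-66 + X\right)$)
$S{\left(739 - 153,-389 \right)} - -1514368 = \left(61248 - 928 \left(739 - 153\right) - -25674 - 389 \left(739 - 153\right)\right) - -1514368 = \left(61248 - 543808 + 25674 - 227954\right) + 1514368 = -684840 + 1514368 = 829528$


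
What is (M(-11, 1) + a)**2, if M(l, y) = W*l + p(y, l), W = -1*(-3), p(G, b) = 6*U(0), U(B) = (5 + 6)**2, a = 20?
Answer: 508369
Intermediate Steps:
U(B) = 121 (U(B) = 11**2 = 121)
p(G, b) = 726 (p(G, b) = 6*121 = 726)
W = 3
M(l, y) = 726 + 3*l (M(l, y) = 3*l + 726 = 726 + 3*l)
(M(-11, 1) + a)**2 = ((726 + 3*(-11)) + 20)**2 = ((726 - 33) + 20)**2 = (693 + 20)**2 = 713**2 = 508369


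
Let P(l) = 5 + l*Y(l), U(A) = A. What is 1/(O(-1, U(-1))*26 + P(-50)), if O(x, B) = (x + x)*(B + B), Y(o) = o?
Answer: 1/2609 ≈ 0.00038329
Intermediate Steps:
O(x, B) = 4*B*x (O(x, B) = (2*x)*(2*B) = 4*B*x)
P(l) = 5 + l² (P(l) = 5 + l*l = 5 + l²)
1/(O(-1, U(-1))*26 + P(-50)) = 1/((4*(-1)*(-1))*26 + (5 + (-50)²)) = 1/(4*26 + (5 + 2500)) = 1/(104 + 2505) = 1/2609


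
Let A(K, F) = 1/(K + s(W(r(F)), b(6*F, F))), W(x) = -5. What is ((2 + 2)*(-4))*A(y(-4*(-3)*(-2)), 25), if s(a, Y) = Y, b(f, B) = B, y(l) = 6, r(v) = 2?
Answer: -16/31 ≈ -0.51613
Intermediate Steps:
A(K, F) = 1/(F + K) (A(K, F) = 1/(K + F) = 1/(F + K))
((2 + 2)*(-4))*A(y(-4*(-3)*(-2)), 25) = ((2 + 2)*(-4))/(25 + 6) = (4*(-4))/31 = -16*1/31 = -16/31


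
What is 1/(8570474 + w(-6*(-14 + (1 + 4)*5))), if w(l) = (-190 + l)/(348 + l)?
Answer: 141/1208436706 ≈ 1.1668e-7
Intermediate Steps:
w(l) = (-190 + l)/(348 + l)
1/(8570474 + w(-6*(-14 + (1 + 4)*5))) = 1/(8570474 + (-190 - 6*(-14 + (1 + 4)*5))/(348 - 6*(-14 + (1 + 4)*5))) = 1/(8570474 + (-190 - 6*(-14 + 5*5))/(348 - 6*(-14 + 5*5))) = 1/(8570474 + (-190 - 6*(-14 + 25))/(348 - 6*(-14 + 25))) = 1/(8570474 + (-190 - 6*11)/(348 - 6*11)) = 1/(8570474 + (-190 - 66)/(348 - 66)) = 1/(8570474 - 256/282) = 1/(8570474 + (1/282)*(-256)) = 1/(8570474 - 128/141) = 1/(1208436706/141) = 141/1208436706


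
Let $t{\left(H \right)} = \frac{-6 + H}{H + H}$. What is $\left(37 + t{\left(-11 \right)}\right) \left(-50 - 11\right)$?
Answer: $- \frac{50691}{22} \approx -2304.1$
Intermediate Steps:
$t{\left(H \right)} = \frac{-6 + H}{2 H}$
$\left(37 + t{\left(-11 \right)}\right) \left(-50 - 11\right) = \left(37 + \frac{-6 - 11}{2 \left(-11\right)}\right) \left(-50 - 11\right) = \left(37 + \frac{1}{2} \left(- \frac{1}{11}\right) \left(-17\right)\right) \left(-61\right) = \left(37 + \frac{17}{22}\right) \left(-61\right) = \frac{831}{22} \left(-61\right) = - \frac{50691}{22}$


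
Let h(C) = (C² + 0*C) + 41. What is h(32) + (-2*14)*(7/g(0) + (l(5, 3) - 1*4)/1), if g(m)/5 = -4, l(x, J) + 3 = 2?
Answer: 6074/5 ≈ 1214.8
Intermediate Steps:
l(x, J) = -1 (l(x, J) = -3 + 2 = -1)
h(C) = 41 + C² (h(C) = (C² + 0) + 41 = C² + 41 = 41 + C²)
g(m) = -20 (g(m) = 5*(-4) = -20)
h(32) + (-2*14)*(7/g(0) + (l(5, 3) - 1*4)/1) = (41 + 32²) + (-2*14)*(7/(-20) + (-1 - 1*4)/1) = (41 + 1024) - 28*(7*(-1/20) + (-1 - 4)*1) = 1065 - 28*(-7/20 - 5*1) = 1065 - 28*(-7/20 - 5) = 1065 - 28*(-107/20) = 1065 + 749/5 = 6074/5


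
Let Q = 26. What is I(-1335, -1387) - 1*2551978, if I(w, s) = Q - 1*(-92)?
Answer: -2551860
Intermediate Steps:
I(w, s) = 118 (I(w, s) = 26 - 1*(-92) = 26 + 92 = 118)
I(-1335, -1387) - 1*2551978 = 118 - 1*2551978 = 118 - 2551978 = -2551860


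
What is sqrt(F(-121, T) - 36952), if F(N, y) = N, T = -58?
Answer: I*sqrt(37073) ≈ 192.54*I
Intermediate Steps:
sqrt(F(-121, T) - 36952) = sqrt(-121 - 36952) = sqrt(-37073) = I*sqrt(37073)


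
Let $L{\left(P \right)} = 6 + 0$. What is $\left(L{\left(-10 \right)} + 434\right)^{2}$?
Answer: $193600$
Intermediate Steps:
$L{\left(P \right)} = 6$
$\left(L{\left(-10 \right)} + 434\right)^{2} = \left(6 + 434\right)^{2} = 440^{2} = 193600$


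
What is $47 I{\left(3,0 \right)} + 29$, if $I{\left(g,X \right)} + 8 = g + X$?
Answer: $-206$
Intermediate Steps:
$I{\left(g,X \right)} = -8 + X + g$ ($I{\left(g,X \right)} = -8 + \left(g + X\right) = -8 + \left(X + g\right) = -8 + X + g$)
$47 I{\left(3,0 \right)} + 29 = 47 \left(-8 + 0 + 3\right) + 29 = 47 \left(-5\right) + 29 = -235 + 29 = -206$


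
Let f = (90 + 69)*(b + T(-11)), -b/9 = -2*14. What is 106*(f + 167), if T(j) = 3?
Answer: 4315472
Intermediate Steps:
b = 252 (b = -(-18)*14 = -9*(-28) = 252)
f = 40545 (f = (90 + 69)*(252 + 3) = 159*255 = 40545)
106*(f + 167) = 106*(40545 + 167) = 106*40712 = 4315472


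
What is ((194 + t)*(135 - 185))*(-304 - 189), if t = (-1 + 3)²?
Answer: 4880700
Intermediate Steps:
t = 4 (t = 2² = 4)
((194 + t)*(135 - 185))*(-304 - 189) = ((194 + 4)*(135 - 185))*(-304 - 189) = (198*(-50))*(-493) = -9900*(-493) = 4880700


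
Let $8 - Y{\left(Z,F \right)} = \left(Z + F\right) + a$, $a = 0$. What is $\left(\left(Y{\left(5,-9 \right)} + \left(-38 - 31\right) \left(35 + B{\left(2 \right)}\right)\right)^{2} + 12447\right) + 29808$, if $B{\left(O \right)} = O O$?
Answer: $7219296$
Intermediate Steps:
$B{\left(O \right)} = O^{2}$
$Y{\left(Z,F \right)} = 8 - F - Z$ ($Y{\left(Z,F \right)} = 8 - \left(\left(Z + F\right) + 0\right) = 8 - \left(\left(F + Z\right) + 0\right) = 8 - \left(F + Z\right) = 8 - F - Z$)
$\left(\left(Y{\left(5,-9 \right)} + \left(-38 - 31\right) \left(35 + B{\left(2 \right)}\right)\right)^{2} + 12447\right) + 29808 = \left(\left(\left(8 - -9 - 5\right) + \left(-38 - 31\right) \left(35 + 2^{2}\right)\right)^{2} + 12447\right) + 29808 = \left(\left(\left(8 + 9 - 5\right) - 69 \left(35 + 4\right)\right)^{2} + 12447\right) + 29808 = \left(\left(12 - 2691\right)^{2} + 12447\right) + 29808 = \left(\left(-2679\right)^{2} + 12447\right) + 29808 = \left(7177041 + 12447\right) + 29808 = 7189488 + 29808 = 7219296$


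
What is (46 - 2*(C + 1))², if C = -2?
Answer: 2304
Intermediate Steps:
(46 - 2*(C + 1))² = (46 - 2*(-2 + 1))² = (46 - 2*(-1))² = (46 + 2)² = 48² = 2304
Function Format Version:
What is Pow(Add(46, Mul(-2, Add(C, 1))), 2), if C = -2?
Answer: 2304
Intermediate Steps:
Pow(Add(46, Mul(-2, Add(C, 1))), 2) = Pow(Add(46, Mul(-2, Add(-2, 1))), 2) = Pow(Add(46, Mul(-2, -1)), 2) = Pow(Add(46, 2), 2) = Pow(48, 2) = 2304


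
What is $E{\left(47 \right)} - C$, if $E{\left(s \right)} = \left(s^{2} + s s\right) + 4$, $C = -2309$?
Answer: $6731$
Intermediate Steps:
$E{\left(s \right)} = 4 + 2 s^{2}$ ($E{\left(s \right)} = \left(s^{2} + s^{2}\right) + 4 = 2 s^{2} + 4 = 4 + 2 s^{2}$)
$E{\left(47 \right)} - C = \left(4 + 2 \cdot 47^{2}\right) - -2309 = \left(4 + 2 \cdot 2209\right) + 2309 = \left(4 + 4418\right) + 2309 = 4422 + 2309 = 6731$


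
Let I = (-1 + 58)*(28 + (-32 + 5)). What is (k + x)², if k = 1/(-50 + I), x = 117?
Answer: 672400/49 ≈ 13722.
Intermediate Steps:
I = 57 (I = 57*(28 - 27) = 57*1 = 57)
k = ⅐ (k = 1/(-50 + 57) = 1/7 = ⅐ ≈ 0.14286)
(k + x)² = (⅐ + 117)² = (820/7)² = 672400/49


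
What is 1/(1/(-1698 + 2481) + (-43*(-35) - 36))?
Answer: 783/1150228 ≈ 0.00068073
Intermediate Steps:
1/(1/(-1698 + 2481) + (-43*(-35) - 36)) = 1/(1/783 + (1505 - 36)) = 1/(1/783 + 1469) = 1/(1150228/783) = 783/1150228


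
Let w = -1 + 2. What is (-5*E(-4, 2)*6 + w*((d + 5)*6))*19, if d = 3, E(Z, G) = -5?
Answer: 3762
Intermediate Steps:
w = 1
(-5*E(-4, 2)*6 + w*((d + 5)*6))*19 = (-5*(-5)*6 + 1*((3 + 5)*6))*19 = (25*6 + 1*(8*6))*19 = (150 + 1*48)*19 = (150 + 48)*19 = 198*19 = 3762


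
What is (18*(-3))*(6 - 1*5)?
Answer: -54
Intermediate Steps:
(18*(-3))*(6 - 1*5) = -54*(6 - 5) = -54*1 = -54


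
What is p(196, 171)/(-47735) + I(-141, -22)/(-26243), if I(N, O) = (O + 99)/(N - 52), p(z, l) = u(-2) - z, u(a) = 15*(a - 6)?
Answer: 229169097/34538993395 ≈ 0.0066351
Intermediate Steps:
u(a) = -90 + 15*a (u(a) = 15*(-6 + a) = -90 + 15*a)
p(z, l) = -120 - z (p(z, l) = (-90 + 15*(-2)) - z = (-90 - 30) - z = -120 - z)
I(N, O) = (99 + O)/(-52 + N)
p(196, 171)/(-47735) + I(-141, -22)/(-26243) = (-120 - 1*196)/(-47735) + ((99 - 22)/(-52 - 141))/(-26243) = (-120 - 196)*(-1/47735) + (77/(-193))*(-1/26243) = -316*(-1/47735) - 1/193*77*(-1/26243) = 316/47735 - 77/193*(-1/26243) = 316/47735 + 11/723557 = 229169097/34538993395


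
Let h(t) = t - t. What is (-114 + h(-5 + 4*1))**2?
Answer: 12996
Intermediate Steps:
h(t) = 0
(-114 + h(-5 + 4*1))**2 = (-114 + 0)**2 = (-114)**2 = 12996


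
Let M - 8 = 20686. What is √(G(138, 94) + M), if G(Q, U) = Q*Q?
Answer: √39738 ≈ 199.34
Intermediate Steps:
M = 20694 (M = 8 + 20686 = 20694)
G(Q, U) = Q²
√(G(138, 94) + M) = √(138² + 20694) = √(19044 + 20694) = √39738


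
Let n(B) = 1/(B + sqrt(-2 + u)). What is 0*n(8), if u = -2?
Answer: 0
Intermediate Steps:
n(B) = 1/(B + 2*I) (n(B) = 1/(B + sqrt(-2 - 2)) = 1/(B + sqrt(-4)) = 1/(B + 2*I))
0*n(8) = 0/(8 + 2*I) = 0*((8 - 2*I)/68) = 0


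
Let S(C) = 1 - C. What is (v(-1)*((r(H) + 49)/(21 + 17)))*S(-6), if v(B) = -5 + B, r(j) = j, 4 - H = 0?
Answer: -1113/19 ≈ -58.579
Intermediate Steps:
H = 4 (H = 4 - 1*0 = 4 + 0 = 4)
(v(-1)*((r(H) + 49)/(21 + 17)))*S(-6) = ((-5 - 1)*((4 + 49)/(21 + 17)))*(1 - 1*(-6)) = (-318/38)*(1 + 6) = -318/38*7 = -6*53/38*7 = -159/19*7 = -1113/19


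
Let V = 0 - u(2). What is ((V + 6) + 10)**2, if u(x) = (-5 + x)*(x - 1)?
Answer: 361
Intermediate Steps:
u(x) = (-1 + x)*(-5 + x) (u(x) = (-5 + x)*(-1 + x) = (-1 + x)*(-5 + x))
V = 3 (V = 0 - (5 + 2**2 - 6*2) = 0 - (5 + 4 - 12) = 0 - 1*(-3) = 0 + 3 = 3)
((V + 6) + 10)**2 = ((3 + 6) + 10)**2 = (9 + 10)**2 = 19**2 = 361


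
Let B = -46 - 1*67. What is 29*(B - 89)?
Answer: -5858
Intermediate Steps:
B = -113 (B = -46 - 67 = -113)
29*(B - 89) = 29*(-113 - 89) = 29*(-202) = -5858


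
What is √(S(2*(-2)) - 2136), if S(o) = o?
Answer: 2*I*√535 ≈ 46.26*I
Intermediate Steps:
√(S(2*(-2)) - 2136) = √(2*(-2) - 2136) = √(-4 - 2136) = √(-2140) = 2*I*√535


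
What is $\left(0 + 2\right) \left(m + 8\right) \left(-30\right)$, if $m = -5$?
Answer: $-180$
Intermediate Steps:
$\left(0 + 2\right) \left(m + 8\right) \left(-30\right) = \left(0 + 2\right) \left(-5 + 8\right) \left(-30\right) = 2 \cdot 3 \left(-30\right) = 6 \left(-30\right) = -180$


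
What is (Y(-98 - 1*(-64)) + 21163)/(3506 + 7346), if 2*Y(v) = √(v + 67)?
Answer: 21163/10852 + √33/21704 ≈ 1.9504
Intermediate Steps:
Y(v) = √(67 + v)/2 (Y(v) = √(v + 67)/2 = √(67 + v)/2)
(Y(-98 - 1*(-64)) + 21163)/(3506 + 7346) = (√(67 + (-98 - 1*(-64)))/2 + 21163)/(3506 + 7346) = (√(67 + (-98 + 64))/2 + 21163)/10852 = (√(67 - 34)/2 + 21163)*(1/10852) = (√33/2 + 21163)*(1/10852) = (21163 + √33/2)*(1/10852) = 21163/10852 + √33/21704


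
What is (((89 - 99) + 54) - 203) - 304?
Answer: -463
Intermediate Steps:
(((89 - 99) + 54) - 203) - 304 = ((-10 + 54) - 203) - 304 = (44 - 203) - 304 = -159 - 304 = -463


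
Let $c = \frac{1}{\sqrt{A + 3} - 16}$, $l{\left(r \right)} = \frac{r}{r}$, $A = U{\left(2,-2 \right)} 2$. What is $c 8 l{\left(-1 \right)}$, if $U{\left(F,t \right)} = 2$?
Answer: $- \frac{128}{249} - \frac{8 \sqrt{7}}{249} \approx -0.59906$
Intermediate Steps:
$A = 4$ ($A = 2 \cdot 2 = 4$)
$l{\left(r \right)} = 1$
$c = \frac{1}{-16 + \sqrt{7}}$ ($c = \frac{1}{\sqrt{4 + 3} - 16} = \frac{1}{\sqrt{7} - 16} = \frac{1}{-16 + \sqrt{7}} \approx -0.074883$)
$c 8 l{\left(-1 \right)} = \left(- \frac{16}{249} - \frac{\sqrt{7}}{249}\right) 8 \cdot 1 = \left(- \frac{128}{249} - \frac{8 \sqrt{7}}{249}\right) 1 = - \frac{128}{249} - \frac{8 \sqrt{7}}{249}$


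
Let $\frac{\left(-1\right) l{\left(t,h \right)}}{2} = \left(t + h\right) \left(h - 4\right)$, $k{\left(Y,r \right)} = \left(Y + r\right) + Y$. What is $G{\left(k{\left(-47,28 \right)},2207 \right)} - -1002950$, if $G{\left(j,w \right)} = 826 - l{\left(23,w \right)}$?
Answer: $10829156$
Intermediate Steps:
$k{\left(Y,r \right)} = r + 2 Y$
$l{\left(t,h \right)} = - 2 \left(-4 + h\right) \left(h + t\right)$ ($l{\left(t,h \right)} = - 2 \left(t + h\right) \left(h - 4\right) = - 2 \left(h + t\right) \left(-4 + h\right) = - 2 \left(-4 + h\right) \left(h + t\right)$)
$G{\left(j,w \right)} = 642 + 2 w^{2} + 38 w$ ($G{\left(j,w \right)} = 826 - \left(- 2 w^{2} + 8 w + 8 \cdot 23 - 2 w 23\right) = 826 - \left(- 2 w^{2} + 8 w + 184 - 46 w\right) = 826 - \left(184 - 38 w - 2 w^{2}\right) = 826 + \left(-184 + 2 w^{2} + 38 w\right) = 642 + 2 w^{2} + 38 w$)
$G{\left(k{\left(-47,28 \right)},2207 \right)} - -1002950 = \left(642 + 2 \cdot 2207^{2} + 38 \cdot 2207\right) - -1002950 = \left(642 + 2 \cdot 4870849 + 83866\right) + 1002950 = \left(642 + 9741698 + 83866\right) + 1002950 = 9826206 + 1002950 = 10829156$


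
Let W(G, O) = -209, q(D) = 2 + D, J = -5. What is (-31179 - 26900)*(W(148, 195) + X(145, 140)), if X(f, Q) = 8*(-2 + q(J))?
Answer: 14461671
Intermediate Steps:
X(f, Q) = -40 (X(f, Q) = 8*(-2 + (2 - 5)) = 8*(-2 - 3) = 8*(-5) = -40)
(-31179 - 26900)*(W(148, 195) + X(145, 140)) = (-31179 - 26900)*(-209 - 40) = -58079*(-249) = 14461671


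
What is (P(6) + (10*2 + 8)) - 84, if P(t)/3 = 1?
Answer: -53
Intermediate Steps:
P(t) = 3 (P(t) = 3*1 = 3)
(P(6) + (10*2 + 8)) - 84 = (3 + (10*2 + 8)) - 84 = (3 + (20 + 8)) - 84 = (3 + 28) - 84 = 31 - 84 = -53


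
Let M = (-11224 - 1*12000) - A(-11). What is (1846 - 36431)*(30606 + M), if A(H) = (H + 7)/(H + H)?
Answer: -2808302000/11 ≈ -2.5530e+8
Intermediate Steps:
A(H) = (7 + H)/(2*H) (A(H) = (7 + H)/((2*H)) = (7 + H)*(1/(2*H)) = (7 + H)/(2*H))
M = -255466/11 (M = (-11224 - 1*12000) - (7 - 11)/(2*(-11)) = (-11224 - 12000) - (-1)*(-4)/(2*11) = -23224 - 1*2/11 = -23224 - 2/11 = -255466/11 ≈ -23224.)
(1846 - 36431)*(30606 + M) = (1846 - 36431)*(30606 - 255466/11) = -34585*81200/11 = -2808302000/11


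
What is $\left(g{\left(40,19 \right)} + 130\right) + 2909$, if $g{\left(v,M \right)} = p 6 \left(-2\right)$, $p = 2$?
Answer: $3015$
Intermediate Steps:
$g{\left(v,M \right)} = -24$ ($g{\left(v,M \right)} = 2 \cdot 6 \left(-2\right) = 12 \left(-2\right) = -24$)
$\left(g{\left(40,19 \right)} + 130\right) + 2909 = \left(-24 + 130\right) + 2909 = 106 + 2909 = 3015$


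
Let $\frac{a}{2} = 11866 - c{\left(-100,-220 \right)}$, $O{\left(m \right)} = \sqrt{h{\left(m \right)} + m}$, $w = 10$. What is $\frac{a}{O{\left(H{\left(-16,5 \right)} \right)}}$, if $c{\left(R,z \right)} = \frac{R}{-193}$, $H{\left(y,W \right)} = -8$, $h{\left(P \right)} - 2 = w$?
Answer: $\frac{2290038}{193} \approx 11865.0$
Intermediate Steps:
$h{\left(P \right)} = 12$ ($h{\left(P \right)} = 2 + 10 = 12$)
$O{\left(m \right)} = \sqrt{12 + m}$
$c{\left(R,z \right)} = - \frac{R}{193}$ ($c{\left(R,z \right)} = R \left(- \frac{1}{193}\right) = - \frac{R}{193}$)
$a = \frac{4580076}{193}$ ($a = 2 \left(11866 - \left(- \frac{1}{193}\right) \left(-100\right)\right) = 2 \left(11866 - \frac{100}{193}\right) = 2 \cdot \frac{2290038}{193} = \frac{4580076}{193} \approx 23731.0$)
$\frac{a}{O{\left(H{\left(-16,5 \right)} \right)}} = \frac{4580076}{193 \sqrt{12 - 8}} = \frac{4580076}{193 \sqrt{4}} = \frac{4580076}{193 \cdot 2} = \frac{4580076}{193} \cdot \frac{1}{2} = \frac{2290038}{193}$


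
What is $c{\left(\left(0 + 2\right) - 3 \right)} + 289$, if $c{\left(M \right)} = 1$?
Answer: $290$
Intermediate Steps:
$c{\left(\left(0 + 2\right) - 3 \right)} + 289 = 1 + 289 = 290$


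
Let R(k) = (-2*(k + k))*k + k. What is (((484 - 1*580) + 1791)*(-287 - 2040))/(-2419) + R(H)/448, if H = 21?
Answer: 251830629/154816 ≈ 1626.6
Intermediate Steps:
R(k) = k - 4*k² (R(k) = (-4*k)*k + k = -4*k² + k = k - 4*k²)
(((484 - 1*580) + 1791)*(-287 - 2040))/(-2419) + R(H)/448 = (((484 - 1*580) + 1791)*(-287 - 2040))/(-2419) + (21*(1 - 4*21))/448 = (((484 - 580) + 1791)*(-2327))*(-1/2419) + (21*(1 - 84))*(1/448) = ((-96 + 1791)*(-2327))*(-1/2419) + (21*(-83))*(1/448) = (1695*(-2327))*(-1/2419) - 1743*1/448 = -3944265*(-1/2419) - 249/64 = 3944265/2419 - 249/64 = 251830629/154816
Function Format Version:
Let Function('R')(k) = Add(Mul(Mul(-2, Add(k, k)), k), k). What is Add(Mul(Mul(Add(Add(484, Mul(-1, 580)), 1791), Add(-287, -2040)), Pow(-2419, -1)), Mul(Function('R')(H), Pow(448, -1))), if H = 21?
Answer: Rational(251830629, 154816) ≈ 1626.6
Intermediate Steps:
Function('R')(k) = Add(k, Mul(-4, Pow(k, 2))) (Function('R')(k) = Add(Mul(Mul(-2, Mul(2, k)), k), k) = Add(Mul(Mul(-4, k), k), k) = Add(Mul(-4, Pow(k, 2)), k) = Add(k, Mul(-4, Pow(k, 2))))
Add(Mul(Mul(Add(Add(484, Mul(-1, 580)), 1791), Add(-287, -2040)), Pow(-2419, -1)), Mul(Function('R')(H), Pow(448, -1))) = Add(Mul(Mul(Add(Add(484, Mul(-1, 580)), 1791), Add(-287, -2040)), Pow(-2419, -1)), Mul(Mul(21, Add(1, Mul(-4, 21))), Pow(448, -1))) = Add(Mul(Mul(Add(Add(484, -580), 1791), -2327), Rational(-1, 2419)), Mul(Mul(21, Add(1, -84)), Rational(1, 448))) = Add(Mul(Mul(Add(-96, 1791), -2327), Rational(-1, 2419)), Mul(Mul(21, -83), Rational(1, 448))) = Add(Mul(Mul(1695, -2327), Rational(-1, 2419)), Mul(-1743, Rational(1, 448))) = Add(Mul(-3944265, Rational(-1, 2419)), Rational(-249, 64)) = Add(Rational(3944265, 2419), Rational(-249, 64)) = Rational(251830629, 154816)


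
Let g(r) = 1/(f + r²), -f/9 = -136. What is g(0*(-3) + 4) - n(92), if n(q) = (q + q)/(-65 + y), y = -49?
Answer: 114137/70680 ≈ 1.6148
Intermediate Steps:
n(q) = -q/57 (n(q) = (q + q)/(-65 - 49) = (2*q)/(-114) = (2*q)*(-1/114) = -q/57)
f = 1224 (f = -9*(-136) = 1224)
g(r) = 1/(1224 + r²)
g(0*(-3) + 4) - n(92) = 1/(1224 + (0*(-3) + 4)²) - (-1)*92/57 = 1/(1224 + (0 + 4)²) - 1*(-92/57) = 1/(1224 + 4²) + 92/57 = 1/(1224 + 16) + 92/57 = 1/1240 + 92/57 = 114137/70680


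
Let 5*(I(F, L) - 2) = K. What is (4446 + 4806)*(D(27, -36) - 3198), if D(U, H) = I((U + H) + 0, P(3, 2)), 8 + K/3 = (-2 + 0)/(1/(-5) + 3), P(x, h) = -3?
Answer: -1036621836/35 ≈ -2.9618e+7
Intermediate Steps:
K = -183/7 (K = -24 + 3*((-2 + 0)/(1/(-5) + 3)) = -24 + 3*(-2/(-1/5 + 3)) = -24 + 3*(-2/14/5) = -24 + 3*(-2*5/14) = -24 + 3*(-5/7) = -24 - 15/7 = -183/7 ≈ -26.143)
I(F, L) = -113/35 (I(F, L) = 2 + (1/5)*(-183/7) = 2 - 183/35 = -113/35)
D(U, H) = -113/35
(4446 + 4806)*(D(27, -36) - 3198) = (4446 + 4806)*(-113/35 - 3198) = 9252*(-112043/35) = -1036621836/35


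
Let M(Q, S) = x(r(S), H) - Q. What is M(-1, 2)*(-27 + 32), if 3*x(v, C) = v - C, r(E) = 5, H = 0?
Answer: 40/3 ≈ 13.333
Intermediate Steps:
x(v, C) = -C/3 + v/3 (x(v, C) = (v - C)/3 = -C/3 + v/3)
M(Q, S) = 5/3 - Q (M(Q, S) = (-⅓*0 + (⅓)*5) - Q = (0 + 5/3) - Q = 5/3 - Q)
M(-1, 2)*(-27 + 32) = (5/3 - 1*(-1))*(-27 + 32) = (5/3 + 1)*5 = (8/3)*5 = 40/3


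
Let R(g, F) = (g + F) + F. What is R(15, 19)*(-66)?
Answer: -3498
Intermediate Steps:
R(g, F) = g + 2*F (R(g, F) = (F + g) + F = g + 2*F)
R(15, 19)*(-66) = (15 + 2*19)*(-66) = (15 + 38)*(-66) = 53*(-66) = -3498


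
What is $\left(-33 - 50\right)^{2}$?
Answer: $6889$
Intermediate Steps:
$\left(-33 - 50\right)^{2} = \left(-83\right)^{2} = 6889$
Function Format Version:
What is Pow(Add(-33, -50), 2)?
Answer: 6889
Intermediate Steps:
Pow(Add(-33, -50), 2) = Pow(-83, 2) = 6889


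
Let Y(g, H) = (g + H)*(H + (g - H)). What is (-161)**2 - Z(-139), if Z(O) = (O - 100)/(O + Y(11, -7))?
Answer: 2462256/95 ≈ 25918.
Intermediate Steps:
Y(g, H) = g*(H + g) (Y(g, H) = (H + g)*g = g*(H + g))
Z(O) = (-100 + O)/(44 + O) (Z(O) = (O - 100)/(O + 11*(-7 + 11)) = (-100 + O)/(O + 11*4) = (-100 + O)/(O + 44) = (-100 + O)/(44 + O))
(-161)**2 - Z(-139) = (-161)**2 - (-100 - 139)/(44 - 139) = 25921 - (-239)/(-95) = 25921 - (-1)*(-239)/95 = 25921 - 1*239/95 = 25921 - 239/95 = 2462256/95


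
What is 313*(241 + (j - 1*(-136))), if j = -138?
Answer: 74807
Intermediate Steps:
313*(241 + (j - 1*(-136))) = 313*(241 + (-138 - 1*(-136))) = 313*(241 + (-138 + 136)) = 313*(241 - 2) = 313*239 = 74807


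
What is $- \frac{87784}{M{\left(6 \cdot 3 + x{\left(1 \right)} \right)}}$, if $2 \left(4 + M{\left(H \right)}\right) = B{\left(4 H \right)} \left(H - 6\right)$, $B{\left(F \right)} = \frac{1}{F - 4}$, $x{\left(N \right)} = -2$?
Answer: $\frac{1053408}{47} \approx 22413.0$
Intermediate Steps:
$B{\left(F \right)} = \frac{1}{-4 + F}$
$M{\left(H \right)} = -4 + \frac{-6 + H}{2 \left(-4 + 4 H\right)}$ ($M{\left(H \right)} = -4 + \frac{\frac{1}{-4 + 4 H} \left(H - 6\right)}{2} = -4 + \frac{\frac{1}{-4 + 4 H} \left(-6 + H\right)}{2} = -4 + \frac{-6 + H}{2 \left(-4 + 4 H\right)}$)
$- \frac{87784}{M{\left(6 \cdot 3 + x{\left(1 \right)} \right)}} = - \frac{87784}{\frac{1}{8} \frac{1}{-1 + \left(6 \cdot 3 - 2\right)} \left(26 - 31 \left(6 \cdot 3 - 2\right)\right)} = - \frac{87784}{\frac{1}{8} \frac{1}{-1 + \left(18 - 2\right)} \left(26 - 31 \left(18 - 2\right)\right)} = - \frac{87784}{\frac{1}{8} \frac{1}{-1 + 16} \left(26 - 496\right)} = - \frac{87784}{\frac{1}{8} \cdot \frac{1}{15} \left(26 - 496\right)} = - \frac{87784}{\frac{1}{8} \cdot \frac{1}{15} \left(-470\right)} = - \frac{87784}{- \frac{47}{12}} = \left(-87784\right) \left(- \frac{12}{47}\right) = \frac{1053408}{47}$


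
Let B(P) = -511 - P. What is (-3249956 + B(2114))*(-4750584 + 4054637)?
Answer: 2263623989207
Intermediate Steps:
(-3249956 + B(2114))*(-4750584 + 4054637) = (-3249956 + (-511 - 1*2114))*(-4750584 + 4054637) = (-3249956 + (-511 - 2114))*(-695947) = (-3249956 - 2625)*(-695947) = -3252581*(-695947) = 2263623989207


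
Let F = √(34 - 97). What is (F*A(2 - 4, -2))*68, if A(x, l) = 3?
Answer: 612*I*√7 ≈ 1619.2*I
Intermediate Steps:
F = 3*I*√7 (F = √(-63) = 3*I*√7 ≈ 7.9373*I)
(F*A(2 - 4, -2))*68 = ((3*I*√7)*3)*68 = (9*I*√7)*68 = 612*I*√7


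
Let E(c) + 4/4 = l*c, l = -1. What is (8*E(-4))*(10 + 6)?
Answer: 384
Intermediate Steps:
E(c) = -1 - c
(8*E(-4))*(10 + 6) = (8*(-1 - 1*(-4)))*(10 + 6) = (8*(-1 + 4))*16 = (8*3)*16 = 24*16 = 384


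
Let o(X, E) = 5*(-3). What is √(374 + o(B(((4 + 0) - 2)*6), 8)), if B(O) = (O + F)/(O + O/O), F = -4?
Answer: √359 ≈ 18.947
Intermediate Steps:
B(O) = (-4 + O)/(1 + O) (B(O) = (O - 4)/(O + O/O) = (-4 + O)/(O + 1) = (-4 + O)/(1 + O))
o(X, E) = -15
√(374 + o(B(((4 + 0) - 2)*6), 8)) = √(374 - 15) = √359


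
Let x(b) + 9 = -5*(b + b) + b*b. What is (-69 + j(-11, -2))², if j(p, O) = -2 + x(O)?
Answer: 3136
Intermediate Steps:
x(b) = -9 + b² - 10*b (x(b) = -9 + (-5*(b + b) + b*b) = -9 + (-10*b + b²) = -9 + (b² - 10*b) = -9 + b² - 10*b)
j(p, O) = -11 + O² - 10*O (j(p, O) = -2 + (-9 + O² - 10*O) = -11 + O² - 10*O)
(-69 + j(-11, -2))² = (-69 + (-11 + (-2)² - 10*(-2)))² = (-69 + (-11 + 4 + 20))² = (-69 + 13)² = (-56)² = 3136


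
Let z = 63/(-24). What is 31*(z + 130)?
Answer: 31589/8 ≈ 3948.6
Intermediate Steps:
z = -21/8 (z = 63*(-1/24) = -21/8 ≈ -2.6250)
31*(z + 130) = 31*(-21/8 + 130) = 31*(1019/8) = 31589/8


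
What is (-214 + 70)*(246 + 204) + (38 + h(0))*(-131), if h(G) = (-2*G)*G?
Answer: -69778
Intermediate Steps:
h(G) = -2*G²
(-214 + 70)*(246 + 204) + (38 + h(0))*(-131) = (-214 + 70)*(246 + 204) + (38 - 2*0²)*(-131) = -144*450 + (38 - 2*0)*(-131) = -64800 + (38 + 0)*(-131) = -64800 + 38*(-131) = -64800 - 4978 = -69778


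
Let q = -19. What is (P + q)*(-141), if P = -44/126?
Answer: 57293/21 ≈ 2728.2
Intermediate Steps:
P = -22/63 (P = -44*1/126 = -22/63 ≈ -0.34921)
(P + q)*(-141) = (-22/63 - 19)*(-141) = -1219/63*(-141) = 57293/21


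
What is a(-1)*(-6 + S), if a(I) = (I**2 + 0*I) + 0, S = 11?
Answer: 5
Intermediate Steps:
a(I) = I**2 (a(I) = (I**2 + 0) + 0 = I**2 + 0 = I**2)
a(-1)*(-6 + S) = (-1)**2*(-6 + 11) = 1*5 = 5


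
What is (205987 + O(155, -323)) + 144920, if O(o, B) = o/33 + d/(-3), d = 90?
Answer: 11579096/33 ≈ 3.5088e+5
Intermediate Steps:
O(o, B) = -30 + o/33 (O(o, B) = o/33 + 90/(-3) = o*(1/33) + 90*(-⅓) = o/33 - 30 = -30 + o/33)
(205987 + O(155, -323)) + 144920 = (205987 + (-30 + (1/33)*155)) + 144920 = (205987 + (-30 + 155/33)) + 144920 = (205987 - 835/33) + 144920 = 6796736/33 + 144920 = 11579096/33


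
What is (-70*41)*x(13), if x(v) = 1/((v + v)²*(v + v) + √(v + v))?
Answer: -388024/2376275 + 287*√26/30891575 ≈ -0.16324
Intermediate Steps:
x(v) = 1/(8*v³ + √2*√v) (x(v) = 1/((2*v)²*(2*v) + √(2*v)) = 1/((4*v²)*(2*v) + √2*√v) = 1/(8*v³ + √2*√v))
(-70*41)*x(13) = (-70*41)/(8*13³ + √2*√13) = -2870/(8*2197 + √26) = -2870/(17576 + √26)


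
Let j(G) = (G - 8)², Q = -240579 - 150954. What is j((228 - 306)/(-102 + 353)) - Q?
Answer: 24671321929/63001 ≈ 3.9160e+5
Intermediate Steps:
Q = -391533
j(G) = (-8 + G)²
j((228 - 306)/(-102 + 353)) - Q = (-8 + (228 - 306)/(-102 + 353))² - 1*(-391533) = (-8 - 78/251)² + 391533 = (-2086/251)² + 391533 = 4351396/63001 + 391533 = 24671321929/63001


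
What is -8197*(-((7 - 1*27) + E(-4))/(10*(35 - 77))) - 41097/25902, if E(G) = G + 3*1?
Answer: 35249459/86340 ≈ 408.26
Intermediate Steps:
E(G) = 3 + G (E(G) = G + 3 = 3 + G)
-8197*(-((7 - 1*27) + E(-4))/(10*(35 - 77))) - 41097/25902 = -8197*(-((7 - 1*27) + (3 - 4))/(10*(35 - 77))) - 41097/25902 = -8197/(-42/((7 - 27) - 1)*(-10)) - 41097*1/25902 = -8197/(-42/(-20 - 1)*(-10)) - 13699/8634 = -8197/(-42/(-21)*(-10)) - 13699/8634 = -8197/(-42*(-1/21)*(-10)) - 13699/8634 = -8197/(2*(-10)) - 13699/8634 = -8197/(-20) - 13699/8634 = -8197*(-1/20) - 13699/8634 = 8197/20 - 13699/8634 = 35249459/86340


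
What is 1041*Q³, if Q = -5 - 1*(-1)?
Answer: -66624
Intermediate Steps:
Q = -4 (Q = -5 + 1 = -4)
1041*Q³ = 1041*(-4)³ = 1041*(-64) = -66624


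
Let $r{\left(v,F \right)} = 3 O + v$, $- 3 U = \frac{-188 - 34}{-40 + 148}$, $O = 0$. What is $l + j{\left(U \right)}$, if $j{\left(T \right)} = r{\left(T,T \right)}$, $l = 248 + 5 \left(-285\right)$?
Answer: $- \frac{63521}{54} \approx -1176.3$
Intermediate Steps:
$U = \frac{37}{54}$ ($U = - \frac{\left(-188 - 34\right) \frac{1}{-40 + 148}}{3} = - \frac{\left(-222\right) \frac{1}{108}}{3} = \left(- \frac{1}{3}\right) \left(- \frac{37}{18}\right) = \frac{37}{54} \approx 0.68519$)
$r{\left(v,F \right)} = v$ ($r{\left(v,F \right)} = 3 \cdot 0 + v = 0 + v = v$)
$l = -1177$ ($l = 248 - 1425 = -1177$)
$j{\left(T \right)} = T$
$l + j{\left(U \right)} = -1177 + \frac{37}{54} = - \frac{63521}{54}$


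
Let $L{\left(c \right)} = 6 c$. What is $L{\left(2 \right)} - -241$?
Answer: $253$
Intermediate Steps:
$L{\left(2 \right)} - -241 = 6 \cdot 2 - -241 = 12 + 241 = 253$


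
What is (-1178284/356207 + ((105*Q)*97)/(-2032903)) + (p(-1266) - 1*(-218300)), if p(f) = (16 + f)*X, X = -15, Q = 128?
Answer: 171653171101202838/724134278921 ≈ 2.3705e+5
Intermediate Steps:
p(f) = -240 - 15*f (p(f) = (16 + f)*(-15) = -240 - 15*f)
(-1178284/356207 + ((105*Q)*97)/(-2032903)) + (p(-1266) - 1*(-218300)) = (-1178284/356207 + ((105*128)*97)/(-2032903)) + ((-240 - 15*(-1266)) - 1*(-218300)) = (-1178284*1/356207 + (13440*97)*(-1/2032903)) + ((-240 + 18990) + 218300) = (-1178284/356207 + 1303680*(-1/2032903)) + (18750 + 218300) = (-1178284/356207 - 1303680/2032903) + 237050 = -2859717020212/724134278921 + 237050 = 171653171101202838/724134278921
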